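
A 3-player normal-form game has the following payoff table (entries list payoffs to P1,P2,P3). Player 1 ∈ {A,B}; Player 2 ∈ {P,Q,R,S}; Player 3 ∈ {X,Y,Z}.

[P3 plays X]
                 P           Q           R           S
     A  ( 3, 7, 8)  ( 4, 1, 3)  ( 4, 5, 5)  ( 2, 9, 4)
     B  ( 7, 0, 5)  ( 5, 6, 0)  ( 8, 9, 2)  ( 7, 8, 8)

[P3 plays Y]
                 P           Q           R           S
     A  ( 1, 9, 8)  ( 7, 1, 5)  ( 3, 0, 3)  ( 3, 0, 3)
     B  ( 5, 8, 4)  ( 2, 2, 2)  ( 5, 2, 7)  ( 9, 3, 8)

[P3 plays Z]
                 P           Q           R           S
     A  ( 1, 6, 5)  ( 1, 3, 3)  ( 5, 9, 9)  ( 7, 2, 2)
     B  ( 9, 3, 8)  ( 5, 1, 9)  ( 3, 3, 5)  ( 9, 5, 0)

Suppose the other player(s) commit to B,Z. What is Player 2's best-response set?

u_2(P vs B,Z) = 3
u_2(Q vs B,Z) = 1
u_2(R vs B,Z) = 3
u_2(S vs B,Z) = 5
max payoff 5 at {S}

BR_2 = {S}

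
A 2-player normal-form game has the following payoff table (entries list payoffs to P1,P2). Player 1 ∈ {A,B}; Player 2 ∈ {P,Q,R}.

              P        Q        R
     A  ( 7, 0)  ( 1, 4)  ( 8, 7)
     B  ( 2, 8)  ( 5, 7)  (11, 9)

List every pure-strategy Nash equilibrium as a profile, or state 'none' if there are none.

(A,P): not NE [P2→R gives 7>0]
(A,Q): not NE [P1→B gives 5>1; P2→R gives 7>4]
(A,R): not NE [P1→B gives 11>8]
(B,P): not NE [P1→A gives 7>2; P2→R gives 9>8]
(B,Q): not NE [P2→R gives 9>7]
(B,R): NE

PSNE = {(B,R)}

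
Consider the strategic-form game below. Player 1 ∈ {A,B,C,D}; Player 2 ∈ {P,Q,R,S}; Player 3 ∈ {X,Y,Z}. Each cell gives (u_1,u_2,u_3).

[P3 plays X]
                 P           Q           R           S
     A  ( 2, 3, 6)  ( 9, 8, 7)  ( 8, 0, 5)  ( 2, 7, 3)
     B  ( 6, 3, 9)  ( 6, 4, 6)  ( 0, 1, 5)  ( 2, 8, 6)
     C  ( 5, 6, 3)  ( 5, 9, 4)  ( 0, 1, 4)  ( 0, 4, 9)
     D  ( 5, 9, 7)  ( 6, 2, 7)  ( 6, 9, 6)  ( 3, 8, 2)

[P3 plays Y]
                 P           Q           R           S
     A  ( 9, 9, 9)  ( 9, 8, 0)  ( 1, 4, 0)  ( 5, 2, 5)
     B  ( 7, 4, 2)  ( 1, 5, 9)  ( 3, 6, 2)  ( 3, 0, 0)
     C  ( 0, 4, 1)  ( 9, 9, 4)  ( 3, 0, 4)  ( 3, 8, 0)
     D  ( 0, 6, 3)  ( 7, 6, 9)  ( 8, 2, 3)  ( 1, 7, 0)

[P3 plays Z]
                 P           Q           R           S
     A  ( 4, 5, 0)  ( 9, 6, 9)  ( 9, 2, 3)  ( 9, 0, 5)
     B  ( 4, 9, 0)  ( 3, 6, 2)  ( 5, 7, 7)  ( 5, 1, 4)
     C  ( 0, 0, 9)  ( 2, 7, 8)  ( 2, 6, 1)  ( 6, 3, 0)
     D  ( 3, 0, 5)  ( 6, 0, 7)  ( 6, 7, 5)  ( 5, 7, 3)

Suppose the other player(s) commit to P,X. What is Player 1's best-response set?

u_1(A vs P,X) = 2
u_1(B vs P,X) = 6
u_1(C vs P,X) = 5
u_1(D vs P,X) = 5
max payoff 6 at {B}

BR_1 = {B}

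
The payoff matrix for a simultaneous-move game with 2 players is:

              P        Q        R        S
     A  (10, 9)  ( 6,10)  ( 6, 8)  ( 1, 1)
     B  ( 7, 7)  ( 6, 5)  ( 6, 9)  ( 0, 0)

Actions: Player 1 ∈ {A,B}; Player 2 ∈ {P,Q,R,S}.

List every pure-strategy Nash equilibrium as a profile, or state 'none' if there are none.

(A,P): not NE [P2→Q gives 10>9]
(A,Q): NE
(A,R): not NE [P2→Q gives 10>8]
(A,S): not NE [P2→Q gives 10>1]
(B,P): not NE [P1→A gives 10>7; P2→R gives 9>7]
(B,Q): not NE [P2→R gives 9>5]
(B,R): NE
(B,S): not NE [P1→A gives 1>0; P2→R gives 9>0]

Nash profiles: (A,Q), (B,R)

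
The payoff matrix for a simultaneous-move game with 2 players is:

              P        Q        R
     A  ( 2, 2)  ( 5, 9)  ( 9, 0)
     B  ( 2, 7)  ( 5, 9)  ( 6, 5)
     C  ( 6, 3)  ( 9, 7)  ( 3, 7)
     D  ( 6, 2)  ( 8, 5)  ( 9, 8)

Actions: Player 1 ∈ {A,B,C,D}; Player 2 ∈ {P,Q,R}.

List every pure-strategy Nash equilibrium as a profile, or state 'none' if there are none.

NE set: (C,Q), (D,R)

(A,P): not NE [P1→D gives 6>2; P2→Q gives 9>2]
(A,Q): not NE [P1→C gives 9>5]
(A,R): not NE [P2→Q gives 9>0]
(B,P): not NE [P1→D gives 6>2; P2→Q gives 9>7]
(B,Q): not NE [P1→C gives 9>5]
(B,R): not NE [P1→D gives 9>6; P2→Q gives 9>5]
(C,P): not NE [P2→R gives 7>3]
(C,Q): NE
(C,R): not NE [P1→D gives 9>3]
(D,P): not NE [P2→R gives 8>2]
(D,Q): not NE [P1→C gives 9>8; P2→R gives 8>5]
(D,R): NE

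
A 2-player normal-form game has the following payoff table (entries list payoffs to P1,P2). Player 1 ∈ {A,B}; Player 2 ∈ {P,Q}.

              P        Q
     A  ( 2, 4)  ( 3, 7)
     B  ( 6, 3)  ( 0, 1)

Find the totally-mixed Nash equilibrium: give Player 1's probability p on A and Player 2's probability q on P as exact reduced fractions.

P1 indiff ⇒ q·2+(1-q)·3 = q·6+(1-q)·0 ⇒ q(-4) = (1-q)(-3) ⇒ q = 3/7
P2 indiff ⇒ p·4+(1-p)·3 = p·7+(1-p)·1 ⇒ p(-3) = (1-p)(-2) ⇒ p = 2/5

p=2/5, q=3/7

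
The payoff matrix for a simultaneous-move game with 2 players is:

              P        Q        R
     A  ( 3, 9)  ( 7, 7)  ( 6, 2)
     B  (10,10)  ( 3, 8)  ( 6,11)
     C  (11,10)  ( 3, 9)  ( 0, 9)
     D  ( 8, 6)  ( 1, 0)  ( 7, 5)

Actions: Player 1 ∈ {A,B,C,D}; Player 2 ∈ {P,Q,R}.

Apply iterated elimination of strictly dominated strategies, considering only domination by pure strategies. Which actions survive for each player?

P2 drop Q (P beats it: A:9>7 B:10>8 C:10>9 D:6>0)
P1 drop A (D beats it: P:8>3 R:7>6)
P1→{B,C,D} P2→{P,R}

IESDS → P1:{B,C,D} P2:{P,R}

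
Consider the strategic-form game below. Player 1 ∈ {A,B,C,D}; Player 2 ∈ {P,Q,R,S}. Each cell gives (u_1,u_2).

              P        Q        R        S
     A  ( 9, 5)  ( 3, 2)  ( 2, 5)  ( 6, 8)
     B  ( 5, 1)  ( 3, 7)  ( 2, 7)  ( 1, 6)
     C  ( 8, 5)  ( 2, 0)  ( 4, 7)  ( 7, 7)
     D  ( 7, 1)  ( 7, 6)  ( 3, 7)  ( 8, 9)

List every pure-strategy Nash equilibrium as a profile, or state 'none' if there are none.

PSNE = {(C,R), (D,S)}

(A,P): not NE [P2→S gives 8>5]
(A,Q): not NE [P1→D gives 7>3; P2→S gives 8>2]
(A,R): not NE [P1→C gives 4>2; P2→S gives 8>5]
(A,S): not NE [P1→D gives 8>6]
(B,P): not NE [P1→A gives 9>5; P2→R gives 7>1]
(B,Q): not NE [P1→D gives 7>3]
(B,R): not NE [P1→C gives 4>2]
(B,S): not NE [P1→D gives 8>1; P2→R gives 7>6]
(C,P): not NE [P1→A gives 9>8; P2→S gives 7>5]
(C,Q): not NE [P1→D gives 7>2; P2→S gives 7>0]
(C,R): NE
(C,S): not NE [P1→D gives 8>7]
(D,P): not NE [P1→A gives 9>7; P2→S gives 9>1]
(D,Q): not NE [P2→S gives 9>6]
(D,R): not NE [P1→C gives 4>3; P2→S gives 9>7]
(D,S): NE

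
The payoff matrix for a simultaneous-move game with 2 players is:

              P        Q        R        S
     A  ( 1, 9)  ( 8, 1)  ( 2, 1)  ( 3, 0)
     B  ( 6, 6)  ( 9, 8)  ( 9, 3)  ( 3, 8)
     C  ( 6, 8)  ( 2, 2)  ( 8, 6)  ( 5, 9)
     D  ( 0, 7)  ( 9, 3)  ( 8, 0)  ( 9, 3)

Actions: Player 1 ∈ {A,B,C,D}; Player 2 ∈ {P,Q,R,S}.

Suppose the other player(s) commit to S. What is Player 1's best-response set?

BR_1 = {D}

u_1(A vs S) = 3
u_1(B vs S) = 3
u_1(C vs S) = 5
u_1(D vs S) = 9
max payoff 9 at {D}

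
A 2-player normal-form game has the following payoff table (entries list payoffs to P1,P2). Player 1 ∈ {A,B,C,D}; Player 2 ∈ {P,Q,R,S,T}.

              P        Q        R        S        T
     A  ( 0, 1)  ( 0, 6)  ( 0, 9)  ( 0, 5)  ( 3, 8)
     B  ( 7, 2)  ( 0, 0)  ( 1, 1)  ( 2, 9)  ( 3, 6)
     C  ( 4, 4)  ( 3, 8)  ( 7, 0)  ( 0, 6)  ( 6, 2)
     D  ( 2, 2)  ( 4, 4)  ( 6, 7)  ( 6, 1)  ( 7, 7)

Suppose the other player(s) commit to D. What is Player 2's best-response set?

P2 best: {R,T}

u_2(P vs D) = 2
u_2(Q vs D) = 4
u_2(R vs D) = 7
u_2(S vs D) = 1
u_2(T vs D) = 7
max payoff 7 at {R,T}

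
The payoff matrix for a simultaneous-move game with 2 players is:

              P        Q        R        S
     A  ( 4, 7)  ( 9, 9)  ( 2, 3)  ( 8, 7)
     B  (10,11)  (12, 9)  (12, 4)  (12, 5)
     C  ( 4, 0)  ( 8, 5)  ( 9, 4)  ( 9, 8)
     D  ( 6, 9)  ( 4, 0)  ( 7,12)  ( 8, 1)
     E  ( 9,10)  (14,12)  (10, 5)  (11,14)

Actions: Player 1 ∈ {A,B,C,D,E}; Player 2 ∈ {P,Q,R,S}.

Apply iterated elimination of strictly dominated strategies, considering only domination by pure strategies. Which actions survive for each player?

Remaining: P1:{B,E} P2:{P,Q,S}

P1 drop A (B beats it: P:10>4 Q:12>9 R:12>2 S:12>8)
P1 drop C (B beats it: P:10>4 Q:12>8 R:12>9 S:12>9)
P1 drop D (B beats it: P:10>6 Q:12>4 R:12>7 S:12>8)
P2 drop R (P beats it: B:11>4 E:10>5)
P1→{B,E} P2→{P,Q,S}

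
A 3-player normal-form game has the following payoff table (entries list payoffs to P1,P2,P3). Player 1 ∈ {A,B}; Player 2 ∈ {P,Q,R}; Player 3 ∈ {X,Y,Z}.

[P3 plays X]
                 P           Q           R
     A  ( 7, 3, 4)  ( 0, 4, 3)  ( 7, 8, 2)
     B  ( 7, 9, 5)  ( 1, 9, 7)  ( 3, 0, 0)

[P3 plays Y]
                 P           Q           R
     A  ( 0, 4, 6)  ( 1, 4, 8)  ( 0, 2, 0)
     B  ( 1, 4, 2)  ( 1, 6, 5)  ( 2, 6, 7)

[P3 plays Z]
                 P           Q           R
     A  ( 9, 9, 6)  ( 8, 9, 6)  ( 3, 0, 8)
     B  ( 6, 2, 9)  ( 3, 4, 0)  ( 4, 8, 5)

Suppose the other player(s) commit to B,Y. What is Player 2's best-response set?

P2 best: {Q,R}

u_2(P vs B,Y) = 4
u_2(Q vs B,Y) = 6
u_2(R vs B,Y) = 6
max payoff 6 at {Q,R}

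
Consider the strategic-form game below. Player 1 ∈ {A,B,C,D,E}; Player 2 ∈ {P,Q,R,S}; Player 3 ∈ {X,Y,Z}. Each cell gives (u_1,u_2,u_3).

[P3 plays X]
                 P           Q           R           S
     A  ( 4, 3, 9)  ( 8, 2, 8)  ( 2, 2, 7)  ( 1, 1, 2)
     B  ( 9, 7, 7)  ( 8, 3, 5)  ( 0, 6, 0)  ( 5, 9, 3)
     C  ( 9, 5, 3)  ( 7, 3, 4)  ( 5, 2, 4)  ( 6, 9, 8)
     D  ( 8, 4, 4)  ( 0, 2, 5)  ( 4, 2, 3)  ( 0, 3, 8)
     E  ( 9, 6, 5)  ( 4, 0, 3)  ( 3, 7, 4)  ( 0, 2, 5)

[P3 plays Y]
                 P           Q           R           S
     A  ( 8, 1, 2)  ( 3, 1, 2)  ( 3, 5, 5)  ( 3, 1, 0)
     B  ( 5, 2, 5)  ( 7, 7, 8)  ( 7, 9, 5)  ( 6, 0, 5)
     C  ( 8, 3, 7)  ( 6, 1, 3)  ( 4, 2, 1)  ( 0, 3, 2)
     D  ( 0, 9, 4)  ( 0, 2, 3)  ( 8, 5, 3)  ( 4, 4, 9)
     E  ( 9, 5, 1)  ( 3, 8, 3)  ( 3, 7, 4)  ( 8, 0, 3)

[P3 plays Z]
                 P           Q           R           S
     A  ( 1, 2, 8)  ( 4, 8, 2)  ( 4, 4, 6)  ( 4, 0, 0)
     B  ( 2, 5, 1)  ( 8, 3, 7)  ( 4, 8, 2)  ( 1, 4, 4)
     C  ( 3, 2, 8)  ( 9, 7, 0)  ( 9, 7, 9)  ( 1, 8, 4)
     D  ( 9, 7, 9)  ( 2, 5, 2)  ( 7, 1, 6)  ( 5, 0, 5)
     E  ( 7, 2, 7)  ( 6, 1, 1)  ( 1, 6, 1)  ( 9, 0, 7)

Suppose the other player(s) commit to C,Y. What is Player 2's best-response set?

u_2(P vs C,Y) = 3
u_2(Q vs C,Y) = 1
u_2(R vs C,Y) = 2
u_2(S vs C,Y) = 3
max payoff 3 at {P,S}

P2 best: {P,S}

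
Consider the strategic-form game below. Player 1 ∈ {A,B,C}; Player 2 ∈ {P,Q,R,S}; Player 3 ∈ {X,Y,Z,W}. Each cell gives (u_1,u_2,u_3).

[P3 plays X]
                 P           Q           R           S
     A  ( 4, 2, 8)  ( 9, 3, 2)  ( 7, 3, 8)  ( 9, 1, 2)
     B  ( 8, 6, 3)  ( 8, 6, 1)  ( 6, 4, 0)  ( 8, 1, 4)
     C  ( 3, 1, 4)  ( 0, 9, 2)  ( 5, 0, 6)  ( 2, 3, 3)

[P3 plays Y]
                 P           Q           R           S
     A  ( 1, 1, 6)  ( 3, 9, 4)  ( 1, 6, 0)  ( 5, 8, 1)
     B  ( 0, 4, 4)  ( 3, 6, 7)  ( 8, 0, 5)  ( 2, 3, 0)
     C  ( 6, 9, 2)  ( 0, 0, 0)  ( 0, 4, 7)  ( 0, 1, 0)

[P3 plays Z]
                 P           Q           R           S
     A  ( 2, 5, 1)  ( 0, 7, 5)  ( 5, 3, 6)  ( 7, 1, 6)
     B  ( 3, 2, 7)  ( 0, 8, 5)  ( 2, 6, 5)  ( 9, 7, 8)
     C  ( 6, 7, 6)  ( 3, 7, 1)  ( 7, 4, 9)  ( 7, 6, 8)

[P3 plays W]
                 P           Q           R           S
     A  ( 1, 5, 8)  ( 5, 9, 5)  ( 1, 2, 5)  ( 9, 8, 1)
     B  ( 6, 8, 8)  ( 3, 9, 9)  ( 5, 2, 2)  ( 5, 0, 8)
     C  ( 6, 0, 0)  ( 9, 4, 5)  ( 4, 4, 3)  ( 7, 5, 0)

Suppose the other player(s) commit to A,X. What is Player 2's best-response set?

argmax u_2 = {Q,R}

u_2(P vs A,X) = 2
u_2(Q vs A,X) = 3
u_2(R vs A,X) = 3
u_2(S vs A,X) = 1
max payoff 3 at {Q,R}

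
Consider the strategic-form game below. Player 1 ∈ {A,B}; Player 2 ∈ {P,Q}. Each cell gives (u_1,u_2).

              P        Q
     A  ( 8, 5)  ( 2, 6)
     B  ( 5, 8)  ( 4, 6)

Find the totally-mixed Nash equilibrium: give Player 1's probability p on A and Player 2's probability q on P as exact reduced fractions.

P1 mixes 2/3 on A; P2 mixes 2/5 on P

P1 indiff ⇒ q·8+(1-q)·2 = q·5+(1-q)·4 ⇒ q(3) = (1-q)(2) ⇒ q = 2/5
P2 indiff ⇒ p·5+(1-p)·8 = p·6+(1-p)·6 ⇒ p(-1) = (1-p)(-2) ⇒ p = 2/3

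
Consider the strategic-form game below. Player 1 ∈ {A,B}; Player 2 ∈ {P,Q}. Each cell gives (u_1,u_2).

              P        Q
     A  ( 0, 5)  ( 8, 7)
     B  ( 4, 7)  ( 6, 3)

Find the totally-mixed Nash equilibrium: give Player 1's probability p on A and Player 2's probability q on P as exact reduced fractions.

p=2/3, q=1/3

P1 indiff ⇒ q·0+(1-q)·8 = q·4+(1-q)·6 ⇒ q(-4) = (1-q)(-2) ⇒ q = 1/3
P2 indiff ⇒ p·5+(1-p)·7 = p·7+(1-p)·3 ⇒ p(-2) = (1-p)(-4) ⇒ p = 2/3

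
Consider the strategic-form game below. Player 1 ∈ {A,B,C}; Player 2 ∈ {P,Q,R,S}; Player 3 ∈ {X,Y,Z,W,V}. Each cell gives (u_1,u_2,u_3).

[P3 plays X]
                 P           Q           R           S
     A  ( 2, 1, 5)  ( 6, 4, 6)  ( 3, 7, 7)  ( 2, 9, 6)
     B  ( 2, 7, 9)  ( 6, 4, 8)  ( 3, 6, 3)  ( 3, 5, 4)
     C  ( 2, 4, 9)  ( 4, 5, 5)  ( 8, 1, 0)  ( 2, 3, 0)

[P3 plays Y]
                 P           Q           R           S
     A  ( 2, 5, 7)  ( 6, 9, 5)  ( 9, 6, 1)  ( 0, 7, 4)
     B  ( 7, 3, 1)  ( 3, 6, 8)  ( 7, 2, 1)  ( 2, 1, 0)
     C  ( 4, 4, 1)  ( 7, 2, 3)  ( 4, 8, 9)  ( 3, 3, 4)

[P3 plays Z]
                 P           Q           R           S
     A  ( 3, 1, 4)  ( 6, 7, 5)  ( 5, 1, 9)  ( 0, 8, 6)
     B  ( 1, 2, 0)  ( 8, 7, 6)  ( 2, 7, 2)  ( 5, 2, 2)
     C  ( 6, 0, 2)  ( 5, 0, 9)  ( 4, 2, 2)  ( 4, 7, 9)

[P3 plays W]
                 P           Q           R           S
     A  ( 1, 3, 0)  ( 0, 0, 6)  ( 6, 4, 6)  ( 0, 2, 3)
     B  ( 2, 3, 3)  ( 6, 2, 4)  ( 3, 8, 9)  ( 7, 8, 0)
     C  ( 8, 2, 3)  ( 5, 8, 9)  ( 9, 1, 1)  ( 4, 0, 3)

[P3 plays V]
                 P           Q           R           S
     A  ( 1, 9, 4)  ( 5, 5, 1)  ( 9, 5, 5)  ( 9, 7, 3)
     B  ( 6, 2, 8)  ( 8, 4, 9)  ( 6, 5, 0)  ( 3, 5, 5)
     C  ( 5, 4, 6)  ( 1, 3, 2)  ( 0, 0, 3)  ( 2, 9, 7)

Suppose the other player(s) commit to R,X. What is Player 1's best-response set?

u_1(A vs R,X) = 3
u_1(B vs R,X) = 3
u_1(C vs R,X) = 8
max payoff 8 at {C}

argmax u_1 = {C}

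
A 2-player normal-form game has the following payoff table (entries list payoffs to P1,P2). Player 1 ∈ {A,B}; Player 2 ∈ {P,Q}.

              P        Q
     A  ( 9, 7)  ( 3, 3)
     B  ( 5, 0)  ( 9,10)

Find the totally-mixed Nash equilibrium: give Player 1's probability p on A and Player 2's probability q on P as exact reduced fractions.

P1 indiff ⇒ q·9+(1-q)·3 = q·5+(1-q)·9 ⇒ q(4) = (1-q)(6) ⇒ q = 3/5
P2 indiff ⇒ p·7+(1-p)·0 = p·3+(1-p)·10 ⇒ p(4) = (1-p)(10) ⇒ p = 5/7

p=5/7, q=3/5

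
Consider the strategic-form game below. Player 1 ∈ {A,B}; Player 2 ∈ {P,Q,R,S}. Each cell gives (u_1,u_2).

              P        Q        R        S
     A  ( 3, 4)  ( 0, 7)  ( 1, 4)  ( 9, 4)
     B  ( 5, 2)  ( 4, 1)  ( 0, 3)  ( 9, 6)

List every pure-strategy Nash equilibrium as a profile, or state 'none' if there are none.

PSNE = {(B,S)}

(A,P): not NE [P1→B gives 5>3; P2→Q gives 7>4]
(A,Q): not NE [P1→B gives 4>0]
(A,R): not NE [P2→Q gives 7>4]
(A,S): not NE [P2→Q gives 7>4]
(B,P): not NE [P2→S gives 6>2]
(B,Q): not NE [P2→S gives 6>1]
(B,R): not NE [P1→A gives 1>0; P2→S gives 6>3]
(B,S): NE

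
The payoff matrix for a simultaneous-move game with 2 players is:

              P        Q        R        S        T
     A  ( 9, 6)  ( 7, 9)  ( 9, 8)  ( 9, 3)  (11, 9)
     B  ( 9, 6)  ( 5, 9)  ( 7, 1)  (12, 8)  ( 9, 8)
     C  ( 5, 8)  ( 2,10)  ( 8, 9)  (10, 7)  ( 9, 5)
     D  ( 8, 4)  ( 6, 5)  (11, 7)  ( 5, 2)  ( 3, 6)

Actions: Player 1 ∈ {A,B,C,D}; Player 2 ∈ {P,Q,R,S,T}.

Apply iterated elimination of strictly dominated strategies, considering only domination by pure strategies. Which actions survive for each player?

P2 drop P (Q beats it: A:9>6 B:9>6 C:10>8 D:5>4)
P2 drop S (Q beats it: A:9>3 B:9>8 C:10>7 D:5>2)
P1 drop B (A beats it: Q:7>5 R:9>7 T:11>9)
P1 drop C (A beats it: Q:7>2 R:9>8 T:11>9)
P1→{A,D} P2→{Q,R,T}

Survivors P1:{A,D} P2:{Q,R,T}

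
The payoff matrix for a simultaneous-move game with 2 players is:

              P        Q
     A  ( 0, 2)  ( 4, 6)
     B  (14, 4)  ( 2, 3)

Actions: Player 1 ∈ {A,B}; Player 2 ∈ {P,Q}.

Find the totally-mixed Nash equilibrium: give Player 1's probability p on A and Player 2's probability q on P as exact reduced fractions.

P1 indiff ⇒ q·0+(1-q)·4 = q·14+(1-q)·2 ⇒ q(-14) = (1-q)(-2) ⇒ q = 1/8
P2 indiff ⇒ p·2+(1-p)·4 = p·6+(1-p)·3 ⇒ p(-4) = (1-p)(-1) ⇒ p = 1/5

p=1/5, q=1/8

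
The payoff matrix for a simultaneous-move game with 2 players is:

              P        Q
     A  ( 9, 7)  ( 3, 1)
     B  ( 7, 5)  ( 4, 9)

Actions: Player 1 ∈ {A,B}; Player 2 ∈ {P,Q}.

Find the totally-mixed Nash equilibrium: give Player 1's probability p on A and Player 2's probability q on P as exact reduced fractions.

P1 mixes 2/5 on A; P2 mixes 1/3 on P

P1 indiff ⇒ q·9+(1-q)·3 = q·7+(1-q)·4 ⇒ q(2) = (1-q)(1) ⇒ q = 1/3
P2 indiff ⇒ p·7+(1-p)·5 = p·1+(1-p)·9 ⇒ p(6) = (1-p)(4) ⇒ p = 2/5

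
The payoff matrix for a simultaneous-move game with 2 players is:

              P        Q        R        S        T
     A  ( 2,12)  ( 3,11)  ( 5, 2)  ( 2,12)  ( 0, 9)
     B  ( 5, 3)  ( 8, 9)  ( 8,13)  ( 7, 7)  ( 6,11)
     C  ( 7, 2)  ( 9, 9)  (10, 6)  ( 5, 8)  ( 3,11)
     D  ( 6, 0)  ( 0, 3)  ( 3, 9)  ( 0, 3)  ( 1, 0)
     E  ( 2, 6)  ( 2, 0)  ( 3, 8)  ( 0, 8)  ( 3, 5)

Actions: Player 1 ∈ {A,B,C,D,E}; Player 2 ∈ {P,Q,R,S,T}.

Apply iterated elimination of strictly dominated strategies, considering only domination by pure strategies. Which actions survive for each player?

Survivors P1:{B,C} P2:{R,T}

P1 drop A (B beats it: P:5>2 Q:8>3 R:8>5 S:7>2 T:6>0)
P1 drop D (C beats it: P:7>6 Q:9>0 R:10>3 S:5>0 T:3>1)
P1 drop E (B beats it: P:5>2 Q:8>2 R:8>3 S:7>0 T:6>3)
P2 drop P (Q beats it: B:9>3 C:9>2)
P2 drop Q (T beats it: B:11>9 C:11>9)
P2 drop S (T beats it: B:11>7 C:11>8)
P1→{B,C} P2→{R,T}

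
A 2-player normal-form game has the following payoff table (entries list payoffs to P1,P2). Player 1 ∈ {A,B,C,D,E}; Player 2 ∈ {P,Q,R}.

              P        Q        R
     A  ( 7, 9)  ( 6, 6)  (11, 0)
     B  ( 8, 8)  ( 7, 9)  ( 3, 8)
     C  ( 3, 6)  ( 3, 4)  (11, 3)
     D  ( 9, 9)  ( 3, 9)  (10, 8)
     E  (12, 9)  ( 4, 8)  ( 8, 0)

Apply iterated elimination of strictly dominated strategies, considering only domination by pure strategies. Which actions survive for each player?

IESDS → P1:{B,E} P2:{P,Q}

P2 drop R (Q beats it: A:6>0 B:9>8 C:4>3 D:9>8 E:8>0)
P1 drop A (B beats it: P:8>7 Q:7>6)
P1 drop C (B beats it: P:8>3 Q:7>3)
P1 drop D (E beats it: P:12>9 Q:4>3)
P1→{B,E} P2→{P,Q}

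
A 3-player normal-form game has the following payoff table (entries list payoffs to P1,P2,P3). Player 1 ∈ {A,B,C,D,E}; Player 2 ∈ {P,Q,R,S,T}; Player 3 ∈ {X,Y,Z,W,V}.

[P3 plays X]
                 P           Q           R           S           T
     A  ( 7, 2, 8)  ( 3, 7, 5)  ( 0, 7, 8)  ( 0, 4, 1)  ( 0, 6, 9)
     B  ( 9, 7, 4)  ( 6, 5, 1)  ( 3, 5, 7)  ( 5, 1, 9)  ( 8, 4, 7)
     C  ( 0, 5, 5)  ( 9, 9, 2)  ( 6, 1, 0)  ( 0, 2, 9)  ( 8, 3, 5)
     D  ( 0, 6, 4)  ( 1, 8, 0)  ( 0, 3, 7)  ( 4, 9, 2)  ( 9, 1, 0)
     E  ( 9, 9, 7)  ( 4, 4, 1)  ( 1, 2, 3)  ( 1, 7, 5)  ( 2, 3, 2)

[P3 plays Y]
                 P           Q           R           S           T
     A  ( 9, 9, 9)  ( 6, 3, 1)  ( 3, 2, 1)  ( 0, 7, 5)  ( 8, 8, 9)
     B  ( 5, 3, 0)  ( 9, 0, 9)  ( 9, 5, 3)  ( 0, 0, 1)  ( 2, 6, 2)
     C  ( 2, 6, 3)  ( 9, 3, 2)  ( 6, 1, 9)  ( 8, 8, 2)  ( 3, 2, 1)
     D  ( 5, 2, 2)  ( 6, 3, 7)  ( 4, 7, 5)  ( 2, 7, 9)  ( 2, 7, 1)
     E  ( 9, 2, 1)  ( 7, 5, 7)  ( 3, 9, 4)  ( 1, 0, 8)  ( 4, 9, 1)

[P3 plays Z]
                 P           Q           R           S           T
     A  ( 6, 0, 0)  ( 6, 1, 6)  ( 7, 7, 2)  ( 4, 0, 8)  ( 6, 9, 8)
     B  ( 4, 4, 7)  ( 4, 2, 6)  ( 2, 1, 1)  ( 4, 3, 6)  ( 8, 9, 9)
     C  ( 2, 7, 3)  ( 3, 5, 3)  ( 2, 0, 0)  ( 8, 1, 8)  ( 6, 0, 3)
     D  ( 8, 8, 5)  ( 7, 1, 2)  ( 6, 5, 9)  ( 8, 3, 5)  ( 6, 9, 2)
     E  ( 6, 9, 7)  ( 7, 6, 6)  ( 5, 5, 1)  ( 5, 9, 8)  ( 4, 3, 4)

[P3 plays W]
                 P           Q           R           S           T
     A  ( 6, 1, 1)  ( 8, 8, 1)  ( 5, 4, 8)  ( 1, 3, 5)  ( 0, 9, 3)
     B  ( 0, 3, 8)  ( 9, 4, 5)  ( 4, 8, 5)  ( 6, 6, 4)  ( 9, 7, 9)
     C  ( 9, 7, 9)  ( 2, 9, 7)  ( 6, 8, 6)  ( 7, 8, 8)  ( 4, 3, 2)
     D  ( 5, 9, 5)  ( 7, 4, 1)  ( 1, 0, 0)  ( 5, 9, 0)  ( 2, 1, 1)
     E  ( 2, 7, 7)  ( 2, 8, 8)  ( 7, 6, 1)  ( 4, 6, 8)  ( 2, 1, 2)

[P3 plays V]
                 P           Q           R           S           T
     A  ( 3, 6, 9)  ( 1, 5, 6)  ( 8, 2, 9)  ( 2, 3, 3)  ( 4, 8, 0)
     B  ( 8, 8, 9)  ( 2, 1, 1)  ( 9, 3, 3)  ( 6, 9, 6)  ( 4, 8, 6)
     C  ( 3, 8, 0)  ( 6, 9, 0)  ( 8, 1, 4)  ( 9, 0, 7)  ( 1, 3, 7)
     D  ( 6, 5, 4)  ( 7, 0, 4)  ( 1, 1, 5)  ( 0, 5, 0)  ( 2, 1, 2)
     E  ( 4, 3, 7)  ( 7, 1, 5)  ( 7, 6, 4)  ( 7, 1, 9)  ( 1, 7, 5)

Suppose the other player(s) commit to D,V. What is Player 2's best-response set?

u_2(P vs D,V) = 5
u_2(Q vs D,V) = 0
u_2(R vs D,V) = 1
u_2(S vs D,V) = 5
u_2(T vs D,V) = 1
max payoff 5 at {P,S}

argmax u_2 = {P,S}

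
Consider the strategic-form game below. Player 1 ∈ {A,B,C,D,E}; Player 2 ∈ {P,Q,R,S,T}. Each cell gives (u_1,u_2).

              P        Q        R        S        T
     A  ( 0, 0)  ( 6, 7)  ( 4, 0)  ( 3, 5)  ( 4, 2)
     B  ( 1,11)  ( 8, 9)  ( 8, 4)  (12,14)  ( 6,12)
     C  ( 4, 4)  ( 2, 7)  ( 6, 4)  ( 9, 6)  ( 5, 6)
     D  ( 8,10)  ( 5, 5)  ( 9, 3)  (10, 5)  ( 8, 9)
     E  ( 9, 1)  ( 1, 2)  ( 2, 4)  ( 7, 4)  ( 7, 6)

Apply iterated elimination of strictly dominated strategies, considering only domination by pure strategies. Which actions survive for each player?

IESDS → P1:{B,D,E} P2:{P,S,T}

P1 drop A (B beats it: P:1>0 Q:8>6 R:8>4 S:12>3 T:6>4)
P1 drop C (D beats it: P:8>4 Q:5>2 R:9>6 S:10>9 T:8>5)
P2 drop Q (T beats it: B:12>9 D:9>5 E:6>2)
P2 drop R (T beats it: B:12>4 D:9>3 E:6>4)
P1→{B,D,E} P2→{P,S,T}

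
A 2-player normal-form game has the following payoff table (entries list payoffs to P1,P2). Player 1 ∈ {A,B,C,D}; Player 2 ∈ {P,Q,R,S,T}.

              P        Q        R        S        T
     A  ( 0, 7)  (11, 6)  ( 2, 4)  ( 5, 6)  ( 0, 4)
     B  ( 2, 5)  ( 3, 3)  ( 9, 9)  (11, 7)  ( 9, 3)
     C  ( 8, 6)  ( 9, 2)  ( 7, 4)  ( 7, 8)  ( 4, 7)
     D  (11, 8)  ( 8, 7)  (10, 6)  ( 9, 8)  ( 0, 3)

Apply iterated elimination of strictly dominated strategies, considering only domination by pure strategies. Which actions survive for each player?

Remaining: P1:{B,D} P2:{P,R,S}

P2 drop Q (P beats it: A:7>6 B:5>3 C:6>2 D:8>7)
P1 drop A (B beats it: P:2>0 R:9>2 S:11>5 T:9>0)
P2 drop T (S beats it: B:7>3 C:8>7 D:8>3)
P1 drop C (D beats it: P:11>8 R:10>7 S:9>7)
P1→{B,D} P2→{P,R,S}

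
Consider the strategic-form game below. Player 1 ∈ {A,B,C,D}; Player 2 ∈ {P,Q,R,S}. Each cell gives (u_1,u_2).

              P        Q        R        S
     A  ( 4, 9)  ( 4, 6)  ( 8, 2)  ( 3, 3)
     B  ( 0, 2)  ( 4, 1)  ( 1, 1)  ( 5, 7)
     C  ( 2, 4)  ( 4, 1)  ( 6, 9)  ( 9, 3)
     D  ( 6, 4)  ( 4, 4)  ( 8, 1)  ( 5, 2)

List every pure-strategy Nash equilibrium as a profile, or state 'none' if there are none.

(A,P): not NE [P1→D gives 6>4]
(A,Q): not NE [P2→P gives 9>6]
(A,R): not NE [P2→P gives 9>2]
(A,S): not NE [P1→C gives 9>3; P2→P gives 9>3]
(B,P): not NE [P1→D gives 6>0; P2→S gives 7>2]
(B,Q): not NE [P2→S gives 7>1]
(B,R): not NE [P1→D gives 8>1; P2→S gives 7>1]
(B,S): not NE [P1→C gives 9>5]
(C,P): not NE [P1→D gives 6>2; P2→R gives 9>4]
(C,Q): not NE [P2→R gives 9>1]
(C,R): not NE [P1→D gives 8>6]
(C,S): not NE [P2→R gives 9>3]
(D,P): NE
(D,Q): NE
(D,R): not NE [P2→Q gives 4>1]
(D,S): not NE [P1→C gives 9>5; P2→Q gives 4>2]

NE set: (D,P), (D,Q)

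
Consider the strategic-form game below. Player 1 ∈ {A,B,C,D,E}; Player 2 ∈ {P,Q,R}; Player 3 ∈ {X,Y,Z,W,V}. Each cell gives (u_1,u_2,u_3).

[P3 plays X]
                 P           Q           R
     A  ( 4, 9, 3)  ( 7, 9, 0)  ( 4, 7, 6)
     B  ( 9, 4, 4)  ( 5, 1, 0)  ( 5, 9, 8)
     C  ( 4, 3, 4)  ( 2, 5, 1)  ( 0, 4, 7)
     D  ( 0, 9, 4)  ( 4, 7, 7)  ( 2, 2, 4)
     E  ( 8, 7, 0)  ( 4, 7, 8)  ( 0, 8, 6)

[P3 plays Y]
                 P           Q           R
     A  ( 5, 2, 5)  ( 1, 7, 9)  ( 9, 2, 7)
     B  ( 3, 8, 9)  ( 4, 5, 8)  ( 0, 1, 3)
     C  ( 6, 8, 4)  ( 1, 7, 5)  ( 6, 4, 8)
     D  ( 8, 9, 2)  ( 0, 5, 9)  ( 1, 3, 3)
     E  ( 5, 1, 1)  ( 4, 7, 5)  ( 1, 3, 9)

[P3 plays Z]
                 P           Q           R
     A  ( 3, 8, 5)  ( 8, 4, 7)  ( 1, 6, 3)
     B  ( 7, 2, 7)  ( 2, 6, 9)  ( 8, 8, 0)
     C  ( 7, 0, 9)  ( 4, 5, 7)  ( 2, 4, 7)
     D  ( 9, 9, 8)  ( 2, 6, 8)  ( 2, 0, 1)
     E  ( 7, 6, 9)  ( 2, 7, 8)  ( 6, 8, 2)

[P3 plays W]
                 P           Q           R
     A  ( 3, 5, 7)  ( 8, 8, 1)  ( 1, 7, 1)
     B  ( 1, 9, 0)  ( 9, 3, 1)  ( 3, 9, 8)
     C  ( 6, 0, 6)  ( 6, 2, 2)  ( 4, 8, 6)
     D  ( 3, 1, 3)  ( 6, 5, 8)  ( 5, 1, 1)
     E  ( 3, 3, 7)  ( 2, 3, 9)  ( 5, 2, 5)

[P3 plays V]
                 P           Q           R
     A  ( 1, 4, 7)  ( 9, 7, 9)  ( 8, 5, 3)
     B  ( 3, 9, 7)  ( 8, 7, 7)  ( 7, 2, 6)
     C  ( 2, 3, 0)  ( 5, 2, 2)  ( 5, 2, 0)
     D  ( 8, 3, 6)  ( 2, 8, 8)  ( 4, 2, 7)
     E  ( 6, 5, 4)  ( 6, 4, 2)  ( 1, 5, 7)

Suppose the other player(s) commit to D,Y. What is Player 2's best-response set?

argmax u_2 = {P}

u_2(P vs D,Y) = 9
u_2(Q vs D,Y) = 5
u_2(R vs D,Y) = 3
max payoff 9 at {P}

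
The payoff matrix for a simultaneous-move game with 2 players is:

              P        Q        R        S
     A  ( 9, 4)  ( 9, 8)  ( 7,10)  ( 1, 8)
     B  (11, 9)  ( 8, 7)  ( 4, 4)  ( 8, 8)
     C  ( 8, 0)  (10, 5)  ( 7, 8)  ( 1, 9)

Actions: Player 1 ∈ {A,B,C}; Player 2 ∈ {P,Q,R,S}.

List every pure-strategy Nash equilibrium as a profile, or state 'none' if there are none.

(A,P): not NE [P1→B gives 11>9; P2→R gives 10>4]
(A,Q): not NE [P1→C gives 10>9; P2→R gives 10>8]
(A,R): NE
(A,S): not NE [P1→B gives 8>1; P2→R gives 10>8]
(B,P): NE
(B,Q): not NE [P1→C gives 10>8; P2→P gives 9>7]
(B,R): not NE [P1→C gives 7>4; P2→P gives 9>4]
(B,S): not NE [P2→P gives 9>8]
(C,P): not NE [P1→B gives 11>8; P2→S gives 9>0]
(C,Q): not NE [P2→S gives 9>5]
(C,R): not NE [P2→S gives 9>8]
(C,S): not NE [P1→B gives 8>1]

NE set: (A,R), (B,P)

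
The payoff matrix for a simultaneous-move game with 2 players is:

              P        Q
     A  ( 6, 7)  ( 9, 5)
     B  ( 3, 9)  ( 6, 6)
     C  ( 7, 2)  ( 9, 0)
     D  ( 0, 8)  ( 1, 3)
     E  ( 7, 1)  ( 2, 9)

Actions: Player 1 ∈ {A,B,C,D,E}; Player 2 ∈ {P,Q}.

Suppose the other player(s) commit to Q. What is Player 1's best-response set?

u_1(A vs Q) = 9
u_1(B vs Q) = 6
u_1(C vs Q) = 9
u_1(D vs Q) = 1
u_1(E vs Q) = 2
max payoff 9 at {A,C}

P1 best: {A,C}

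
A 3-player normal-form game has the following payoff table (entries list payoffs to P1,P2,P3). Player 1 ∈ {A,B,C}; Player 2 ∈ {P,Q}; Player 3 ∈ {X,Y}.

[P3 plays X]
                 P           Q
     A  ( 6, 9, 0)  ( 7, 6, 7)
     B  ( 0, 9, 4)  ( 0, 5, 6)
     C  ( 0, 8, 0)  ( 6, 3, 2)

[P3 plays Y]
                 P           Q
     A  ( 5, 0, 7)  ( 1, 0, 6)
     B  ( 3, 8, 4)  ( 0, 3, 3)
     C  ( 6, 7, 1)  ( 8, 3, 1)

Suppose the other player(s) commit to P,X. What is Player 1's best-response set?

u_1(A vs P,X) = 6
u_1(B vs P,X) = 0
u_1(C vs P,X) = 0
max payoff 6 at {A}

P1 best: {A}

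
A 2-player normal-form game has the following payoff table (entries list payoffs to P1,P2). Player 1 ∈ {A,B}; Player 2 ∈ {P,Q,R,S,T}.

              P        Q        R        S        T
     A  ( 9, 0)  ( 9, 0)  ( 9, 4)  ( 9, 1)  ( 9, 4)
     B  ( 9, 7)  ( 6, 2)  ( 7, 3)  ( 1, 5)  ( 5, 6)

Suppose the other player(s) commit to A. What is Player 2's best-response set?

P2 best: {R,T}

u_2(P vs A) = 0
u_2(Q vs A) = 0
u_2(R vs A) = 4
u_2(S vs A) = 1
u_2(T vs A) = 4
max payoff 4 at {R,T}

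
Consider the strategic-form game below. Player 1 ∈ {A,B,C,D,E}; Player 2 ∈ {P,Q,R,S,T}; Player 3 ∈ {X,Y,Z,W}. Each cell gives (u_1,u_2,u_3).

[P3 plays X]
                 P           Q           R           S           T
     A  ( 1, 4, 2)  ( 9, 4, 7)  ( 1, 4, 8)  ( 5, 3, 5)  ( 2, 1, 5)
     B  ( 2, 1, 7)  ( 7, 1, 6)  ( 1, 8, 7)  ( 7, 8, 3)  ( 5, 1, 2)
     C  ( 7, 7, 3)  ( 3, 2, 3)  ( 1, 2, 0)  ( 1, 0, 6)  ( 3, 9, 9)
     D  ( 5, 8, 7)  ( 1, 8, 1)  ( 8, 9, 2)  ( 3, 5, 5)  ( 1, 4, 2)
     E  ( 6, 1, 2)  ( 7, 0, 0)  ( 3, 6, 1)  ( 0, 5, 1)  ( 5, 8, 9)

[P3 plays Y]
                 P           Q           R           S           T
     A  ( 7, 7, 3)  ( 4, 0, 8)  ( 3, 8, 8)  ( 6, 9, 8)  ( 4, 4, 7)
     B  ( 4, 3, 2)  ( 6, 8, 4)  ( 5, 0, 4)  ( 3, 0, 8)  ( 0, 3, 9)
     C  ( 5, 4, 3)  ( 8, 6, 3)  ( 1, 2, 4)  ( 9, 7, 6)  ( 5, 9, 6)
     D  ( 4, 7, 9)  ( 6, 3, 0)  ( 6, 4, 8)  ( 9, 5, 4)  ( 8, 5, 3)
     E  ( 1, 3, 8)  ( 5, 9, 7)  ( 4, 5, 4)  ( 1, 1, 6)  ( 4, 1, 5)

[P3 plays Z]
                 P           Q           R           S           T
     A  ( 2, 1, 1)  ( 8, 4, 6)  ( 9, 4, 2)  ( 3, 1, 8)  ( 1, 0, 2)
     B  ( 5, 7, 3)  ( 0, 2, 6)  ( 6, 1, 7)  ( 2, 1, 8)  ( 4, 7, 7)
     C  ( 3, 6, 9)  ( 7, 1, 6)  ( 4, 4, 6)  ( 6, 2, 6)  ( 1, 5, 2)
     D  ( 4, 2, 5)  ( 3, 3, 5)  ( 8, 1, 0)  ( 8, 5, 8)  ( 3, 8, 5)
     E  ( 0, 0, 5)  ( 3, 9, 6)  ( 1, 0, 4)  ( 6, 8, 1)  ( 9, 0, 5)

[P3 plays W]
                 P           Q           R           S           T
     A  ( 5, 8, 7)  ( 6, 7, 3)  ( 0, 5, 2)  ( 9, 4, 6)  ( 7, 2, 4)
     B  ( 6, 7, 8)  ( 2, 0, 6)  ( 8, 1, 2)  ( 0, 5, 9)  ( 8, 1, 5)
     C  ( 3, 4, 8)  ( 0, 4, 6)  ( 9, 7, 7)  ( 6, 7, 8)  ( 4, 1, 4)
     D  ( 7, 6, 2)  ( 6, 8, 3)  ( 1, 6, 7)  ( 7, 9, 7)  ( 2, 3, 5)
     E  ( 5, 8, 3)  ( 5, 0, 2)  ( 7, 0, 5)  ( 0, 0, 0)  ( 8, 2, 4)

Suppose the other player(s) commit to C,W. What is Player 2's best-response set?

u_2(P vs C,W) = 4
u_2(Q vs C,W) = 4
u_2(R vs C,W) = 7
u_2(S vs C,W) = 7
u_2(T vs C,W) = 1
max payoff 7 at {R,S}

argmax u_2 = {R,S}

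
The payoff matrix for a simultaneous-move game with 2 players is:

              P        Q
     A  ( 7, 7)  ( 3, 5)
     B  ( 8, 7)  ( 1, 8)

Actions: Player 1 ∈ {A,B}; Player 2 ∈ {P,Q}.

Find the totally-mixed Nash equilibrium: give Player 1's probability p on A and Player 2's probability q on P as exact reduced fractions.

(p,q) = (1/3, 2/3)

P1 indiff ⇒ q·7+(1-q)·3 = q·8+(1-q)·1 ⇒ q(-1) = (1-q)(-2) ⇒ q = 2/3
P2 indiff ⇒ p·7+(1-p)·7 = p·5+(1-p)·8 ⇒ p(2) = (1-p)(1) ⇒ p = 1/3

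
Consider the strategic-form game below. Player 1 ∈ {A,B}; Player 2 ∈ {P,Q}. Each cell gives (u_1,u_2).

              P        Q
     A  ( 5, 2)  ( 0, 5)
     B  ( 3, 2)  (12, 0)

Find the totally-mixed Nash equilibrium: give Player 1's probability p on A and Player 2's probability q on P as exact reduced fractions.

P1 indiff ⇒ q·5+(1-q)·0 = q·3+(1-q)·12 ⇒ q(2) = (1-q)(12) ⇒ q = 6/7
P2 indiff ⇒ p·2+(1-p)·2 = p·5+(1-p)·0 ⇒ p(-3) = (1-p)(-2) ⇒ p = 2/5

p=2/5, q=6/7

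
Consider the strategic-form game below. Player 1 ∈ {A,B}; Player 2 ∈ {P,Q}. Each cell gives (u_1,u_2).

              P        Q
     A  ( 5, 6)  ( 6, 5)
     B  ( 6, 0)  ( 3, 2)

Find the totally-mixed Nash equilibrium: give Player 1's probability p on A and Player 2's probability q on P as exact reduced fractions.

P1 indiff ⇒ q·5+(1-q)·6 = q·6+(1-q)·3 ⇒ q(-1) = (1-q)(-3) ⇒ q = 3/4
P2 indiff ⇒ p·6+(1-p)·0 = p·5+(1-p)·2 ⇒ p(1) = (1-p)(2) ⇒ p = 2/3

p=2/3, q=3/4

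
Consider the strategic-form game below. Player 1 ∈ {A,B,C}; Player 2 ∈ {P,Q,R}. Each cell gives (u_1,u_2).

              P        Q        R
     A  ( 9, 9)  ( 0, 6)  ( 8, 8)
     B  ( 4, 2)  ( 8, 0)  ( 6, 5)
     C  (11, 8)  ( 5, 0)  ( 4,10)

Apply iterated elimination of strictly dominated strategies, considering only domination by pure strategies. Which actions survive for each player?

Remaining: P1:{A,C} P2:{P,R}

P2 drop Q (P beats it: A:9>6 B:2>0 C:8>0)
P1 drop B (A beats it: P:9>4 R:8>6)
P1→{A,C} P2→{P,R}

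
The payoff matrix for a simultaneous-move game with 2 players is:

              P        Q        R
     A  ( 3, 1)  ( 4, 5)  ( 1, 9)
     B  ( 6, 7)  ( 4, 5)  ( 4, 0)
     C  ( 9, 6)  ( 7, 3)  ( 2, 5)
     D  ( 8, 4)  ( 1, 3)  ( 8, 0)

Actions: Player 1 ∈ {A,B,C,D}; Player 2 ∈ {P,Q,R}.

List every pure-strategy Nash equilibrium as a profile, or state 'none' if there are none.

(A,P): not NE [P1→C gives 9>3; P2→R gives 9>1]
(A,Q): not NE [P1→C gives 7>4; P2→R gives 9>5]
(A,R): not NE [P1→D gives 8>1]
(B,P): not NE [P1→C gives 9>6]
(B,Q): not NE [P1→C gives 7>4; P2→P gives 7>5]
(B,R): not NE [P1→D gives 8>4; P2→P gives 7>0]
(C,P): NE
(C,Q): not NE [P2→P gives 6>3]
(C,R): not NE [P1→D gives 8>2; P2→P gives 6>5]
(D,P): not NE [P1→C gives 9>8]
(D,Q): not NE [P1→C gives 7>1; P2→P gives 4>3]
(D,R): not NE [P2→P gives 4>0]

NE set: (C,P)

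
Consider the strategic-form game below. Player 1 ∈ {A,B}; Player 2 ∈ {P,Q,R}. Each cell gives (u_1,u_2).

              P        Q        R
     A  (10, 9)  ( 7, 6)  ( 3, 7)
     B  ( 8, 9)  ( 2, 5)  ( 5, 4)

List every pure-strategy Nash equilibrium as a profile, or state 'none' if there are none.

(A,P): NE
(A,Q): not NE [P2→P gives 9>6]
(A,R): not NE [P1→B gives 5>3; P2→P gives 9>7]
(B,P): not NE [P1→A gives 10>8]
(B,Q): not NE [P1→A gives 7>2; P2→P gives 9>5]
(B,R): not NE [P2→P gives 9>4]

Nash profiles: (A,P)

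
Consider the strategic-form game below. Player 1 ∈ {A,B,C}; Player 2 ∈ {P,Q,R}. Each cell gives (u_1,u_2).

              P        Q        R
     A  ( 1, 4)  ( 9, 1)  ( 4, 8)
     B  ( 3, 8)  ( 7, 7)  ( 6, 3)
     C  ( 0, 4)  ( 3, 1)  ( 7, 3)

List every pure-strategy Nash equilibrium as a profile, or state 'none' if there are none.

Nash profiles: (B,P)

(A,P): not NE [P1→B gives 3>1; P2→R gives 8>4]
(A,Q): not NE [P2→R gives 8>1]
(A,R): not NE [P1→C gives 7>4]
(B,P): NE
(B,Q): not NE [P1→A gives 9>7; P2→P gives 8>7]
(B,R): not NE [P1→C gives 7>6; P2→P gives 8>3]
(C,P): not NE [P1→B gives 3>0]
(C,Q): not NE [P1→A gives 9>3; P2→P gives 4>1]
(C,R): not NE [P2→P gives 4>3]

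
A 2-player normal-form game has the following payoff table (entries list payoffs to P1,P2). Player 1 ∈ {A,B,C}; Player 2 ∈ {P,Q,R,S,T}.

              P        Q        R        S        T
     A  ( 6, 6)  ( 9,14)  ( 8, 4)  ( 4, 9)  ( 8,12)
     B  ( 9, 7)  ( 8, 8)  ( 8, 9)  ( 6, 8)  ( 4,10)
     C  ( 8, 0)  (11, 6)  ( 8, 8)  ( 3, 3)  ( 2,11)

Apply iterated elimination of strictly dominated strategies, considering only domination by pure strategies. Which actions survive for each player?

P2 drop P (Q beats it: A:14>6 B:8>7 C:6>0)
P2 drop R (T beats it: A:12>4 B:10>9 C:11>8)
P2 drop S (T beats it: A:12>9 B:10>8 C:11>3)
P1 drop B (A beats it: Q:9>8 T:8>4)
P1→{A,C} P2→{Q,T}

Remaining: P1:{A,C} P2:{Q,T}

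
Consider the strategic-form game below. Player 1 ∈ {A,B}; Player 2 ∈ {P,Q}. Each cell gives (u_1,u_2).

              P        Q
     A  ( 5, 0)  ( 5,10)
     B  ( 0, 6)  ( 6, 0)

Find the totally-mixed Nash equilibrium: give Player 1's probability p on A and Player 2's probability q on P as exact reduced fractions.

P1 indiff ⇒ q·5+(1-q)·5 = q·0+(1-q)·6 ⇒ q(5) = (1-q)(1) ⇒ q = 1/6
P2 indiff ⇒ p·0+(1-p)·6 = p·10+(1-p)·0 ⇒ p(-10) = (1-p)(-6) ⇒ p = 3/8

(p,q) = (3/8, 1/6)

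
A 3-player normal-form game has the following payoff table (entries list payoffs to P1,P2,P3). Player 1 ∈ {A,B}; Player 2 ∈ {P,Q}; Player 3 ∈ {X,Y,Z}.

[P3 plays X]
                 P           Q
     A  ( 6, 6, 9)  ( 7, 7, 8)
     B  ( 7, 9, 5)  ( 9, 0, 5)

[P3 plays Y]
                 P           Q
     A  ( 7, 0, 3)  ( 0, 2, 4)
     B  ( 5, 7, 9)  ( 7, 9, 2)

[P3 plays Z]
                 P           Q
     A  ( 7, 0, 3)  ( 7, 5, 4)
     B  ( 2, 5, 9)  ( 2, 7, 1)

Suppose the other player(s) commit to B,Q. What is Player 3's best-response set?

P3 best: {X}

u_3(X vs B,Q) = 5
u_3(Y vs B,Q) = 2
u_3(Z vs B,Q) = 1
max payoff 5 at {X}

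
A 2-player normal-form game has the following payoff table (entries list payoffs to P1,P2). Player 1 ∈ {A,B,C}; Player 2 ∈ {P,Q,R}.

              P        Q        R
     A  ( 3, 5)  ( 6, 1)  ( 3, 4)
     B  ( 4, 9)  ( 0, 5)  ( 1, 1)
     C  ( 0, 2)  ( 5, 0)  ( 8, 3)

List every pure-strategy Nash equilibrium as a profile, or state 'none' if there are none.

Nash profiles: (B,P), (C,R)

(A,P): not NE [P1→B gives 4>3]
(A,Q): not NE [P2→P gives 5>1]
(A,R): not NE [P1→C gives 8>3; P2→P gives 5>4]
(B,P): NE
(B,Q): not NE [P1→A gives 6>0; P2→P gives 9>5]
(B,R): not NE [P1→C gives 8>1; P2→P gives 9>1]
(C,P): not NE [P1→B gives 4>0; P2→R gives 3>2]
(C,Q): not NE [P1→A gives 6>5; P2→R gives 3>0]
(C,R): NE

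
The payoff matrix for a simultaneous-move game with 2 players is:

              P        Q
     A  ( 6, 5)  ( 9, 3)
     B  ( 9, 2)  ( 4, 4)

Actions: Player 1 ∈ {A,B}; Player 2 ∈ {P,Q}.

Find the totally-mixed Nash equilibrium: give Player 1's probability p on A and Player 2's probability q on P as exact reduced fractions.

P1 mixes 1/2 on A; P2 mixes 5/8 on P

P1 indiff ⇒ q·6+(1-q)·9 = q·9+(1-q)·4 ⇒ q(-3) = (1-q)(-5) ⇒ q = 5/8
P2 indiff ⇒ p·5+(1-p)·2 = p·3+(1-p)·4 ⇒ p(2) = (1-p)(2) ⇒ p = 1/2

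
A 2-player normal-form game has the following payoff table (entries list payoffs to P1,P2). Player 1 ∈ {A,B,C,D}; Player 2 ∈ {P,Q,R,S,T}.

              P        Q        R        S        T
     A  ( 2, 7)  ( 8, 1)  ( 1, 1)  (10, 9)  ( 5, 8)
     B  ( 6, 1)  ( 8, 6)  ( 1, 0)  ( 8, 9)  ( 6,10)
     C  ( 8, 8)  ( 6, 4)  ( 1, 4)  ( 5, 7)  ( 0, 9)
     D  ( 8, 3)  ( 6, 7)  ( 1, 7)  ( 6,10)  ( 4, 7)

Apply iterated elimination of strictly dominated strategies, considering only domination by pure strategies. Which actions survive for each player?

P2 drop P (T beats it: A:8>7 B:10>1 C:9>8 D:7>3)
P2 drop Q (S beats it: A:9>1 B:9>6 C:7>4 D:10>7)
P2 drop R (S beats it: A:9>1 B:9>0 C:7>4 D:10>7)
P1 drop C (A beats it: S:10>5 T:5>0)
P1 drop D (A beats it: S:10>6 T:5>4)
P1→{A,B} P2→{S,T}

Survivors P1:{A,B} P2:{S,T}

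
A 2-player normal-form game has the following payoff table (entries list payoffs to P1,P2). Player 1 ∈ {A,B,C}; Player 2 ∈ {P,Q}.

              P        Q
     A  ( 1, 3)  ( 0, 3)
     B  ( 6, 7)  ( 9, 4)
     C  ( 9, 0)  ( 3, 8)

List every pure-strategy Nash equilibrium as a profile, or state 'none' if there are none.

(A,P): not NE [P1→C gives 9>1]
(A,Q): not NE [P1→B gives 9>0]
(B,P): not NE [P1→C gives 9>6]
(B,Q): not NE [P2→P gives 7>4]
(C,P): not NE [P2→Q gives 8>0]
(C,Q): not NE [P1→B gives 9>3]

PSNE: ∅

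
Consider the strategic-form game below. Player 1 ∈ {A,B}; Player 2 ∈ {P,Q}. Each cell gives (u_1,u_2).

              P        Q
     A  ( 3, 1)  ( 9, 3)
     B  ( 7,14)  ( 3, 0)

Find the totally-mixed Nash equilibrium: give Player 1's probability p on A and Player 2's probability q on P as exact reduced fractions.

P1 mixes 7/8 on A; P2 mixes 3/5 on P

P1 indiff ⇒ q·3+(1-q)·9 = q·7+(1-q)·3 ⇒ q(-4) = (1-q)(-6) ⇒ q = 3/5
P2 indiff ⇒ p·1+(1-p)·14 = p·3+(1-p)·0 ⇒ p(-2) = (1-p)(-14) ⇒ p = 7/8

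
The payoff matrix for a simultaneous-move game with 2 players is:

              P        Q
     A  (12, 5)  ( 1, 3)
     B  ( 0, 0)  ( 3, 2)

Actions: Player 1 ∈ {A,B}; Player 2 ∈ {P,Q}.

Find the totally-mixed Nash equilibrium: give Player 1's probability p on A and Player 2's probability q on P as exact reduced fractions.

P1 mixes 1/2 on A; P2 mixes 1/7 on P

P1 indiff ⇒ q·12+(1-q)·1 = q·0+(1-q)·3 ⇒ q(12) = (1-q)(2) ⇒ q = 1/7
P2 indiff ⇒ p·5+(1-p)·0 = p·3+(1-p)·2 ⇒ p(2) = (1-p)(2) ⇒ p = 1/2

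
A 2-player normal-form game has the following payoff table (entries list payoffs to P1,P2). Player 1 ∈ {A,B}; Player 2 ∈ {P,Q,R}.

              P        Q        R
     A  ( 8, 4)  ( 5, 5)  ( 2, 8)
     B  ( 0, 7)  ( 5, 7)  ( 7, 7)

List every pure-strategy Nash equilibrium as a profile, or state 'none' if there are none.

(A,P): not NE [P2→R gives 8>4]
(A,Q): not NE [P2→R gives 8>5]
(A,R): not NE [P1→B gives 7>2]
(B,P): not NE [P1→A gives 8>0]
(B,Q): NE
(B,R): NE

NE set: (B,Q), (B,R)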